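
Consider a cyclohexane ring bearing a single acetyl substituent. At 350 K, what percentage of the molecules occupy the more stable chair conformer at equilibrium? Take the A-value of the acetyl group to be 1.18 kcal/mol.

One chair has the acetyl group axial (E = 1.18 kcal/mol) and the other has it equatorial (E = 0).
ΔG = 1.18 kcal/mol between the two chairs.
K = exp(ΔG/RT) with R = 1.987×10⁻³ kcal mol⁻¹ K⁻¹ and T = 350 K gives K ≈ 5.46.
Fraction in the lower-energy chair = K/(K+1) = 84.5%.

84.5%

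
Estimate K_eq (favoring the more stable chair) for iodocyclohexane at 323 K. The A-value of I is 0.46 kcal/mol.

One chair has the iodo group axial (E = 0.46 kcal/mol) and the other has it equatorial (E = 0).
ΔG = 0.46 kcal/mol between the two chairs.
K = exp(ΔG/RT) with R = 1.987×10⁻³ kcal mol⁻¹ K⁻¹ and T = 323 K gives K ≈ 2.05.

K ≈ 2.05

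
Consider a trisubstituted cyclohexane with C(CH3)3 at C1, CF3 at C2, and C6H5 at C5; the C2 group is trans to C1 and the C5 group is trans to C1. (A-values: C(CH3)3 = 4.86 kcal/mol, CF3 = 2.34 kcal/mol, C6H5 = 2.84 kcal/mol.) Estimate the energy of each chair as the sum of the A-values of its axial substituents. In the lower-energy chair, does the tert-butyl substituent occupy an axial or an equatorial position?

equatorial

Chair I (tert-butyl axial, trifluoromethyl axial, phenyl equatorial): E = 7.20 kcal/mol.
Chair II (tert-butyl equatorial, trifluoromethyl equatorial, phenyl axial): E = 2.84 kcal/mol.
Chair II is the more stable (lower-energy) conformer, and in that chair the tert-butyl group is equatorial.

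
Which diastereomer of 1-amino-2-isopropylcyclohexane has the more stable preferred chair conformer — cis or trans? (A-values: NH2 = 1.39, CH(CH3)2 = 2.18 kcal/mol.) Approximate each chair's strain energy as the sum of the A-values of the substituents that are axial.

At 1,2 positions (parity opposite): cis → (a,e or e,a); trans → (e,e or a,a).
Best chair for cis: E = 1.39 kcal/mol; best chair for trans: E = 0.00 kcal/mol.
The trans isomer is lower by 1.39 kcal/mol.

trans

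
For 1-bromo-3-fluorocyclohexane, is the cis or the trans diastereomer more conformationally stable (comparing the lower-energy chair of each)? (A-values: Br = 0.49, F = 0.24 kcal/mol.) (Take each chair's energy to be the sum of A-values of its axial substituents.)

At 1,3 positions (parity same): cis → (e,e or a,a); trans → (a,e or e,a).
Best chair for cis: E = 0.00 kcal/mol; best chair for trans: E = 0.24 kcal/mol.
The cis isomer is lower by 0.24 kcal/mol.

cis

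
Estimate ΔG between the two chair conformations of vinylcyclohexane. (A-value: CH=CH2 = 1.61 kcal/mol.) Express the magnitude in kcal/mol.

1.61 kcal/mol

A monosubstituted cyclohexane has one chair with the vinyl group axial (E = A = 1.61 kcal/mol) and one with it equatorial (E = 0).
ΔE = 1.61 − 0 = 1.61 kcal/mol.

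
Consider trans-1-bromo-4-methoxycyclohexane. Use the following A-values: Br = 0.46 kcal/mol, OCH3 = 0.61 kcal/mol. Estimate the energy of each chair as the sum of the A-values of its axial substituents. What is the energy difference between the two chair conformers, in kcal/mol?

1.07 kcal/mol

C1 and C4 have opposite parity, so for the trans isomer the two substituents are e,e in one chair and a,a in the other.
Chair I (bromo axial, methoxy axial): E = 1.07 kcal/mol.
Chair II (bromo equatorial, methoxy equatorial): E = 0.00 kcal/mol.
ΔE = 1.07 − 0.00 = 1.07 kcal/mol; chair II is more stable.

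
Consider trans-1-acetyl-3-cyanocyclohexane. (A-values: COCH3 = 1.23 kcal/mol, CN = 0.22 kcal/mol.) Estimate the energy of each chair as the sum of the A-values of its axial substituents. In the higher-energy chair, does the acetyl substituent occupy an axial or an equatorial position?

C1 and C3 have the same parity, so for the trans isomer the two substituents are one axial and one equatorial in each chair.
Chair I (acetyl axial, cyano equatorial): E = 1.23 kcal/mol.
Chair II (acetyl equatorial, cyano axial): E = 0.22 kcal/mol.
Chair I is the less stable (higher-energy) conformer, and in that chair the acetyl group is axial.

axial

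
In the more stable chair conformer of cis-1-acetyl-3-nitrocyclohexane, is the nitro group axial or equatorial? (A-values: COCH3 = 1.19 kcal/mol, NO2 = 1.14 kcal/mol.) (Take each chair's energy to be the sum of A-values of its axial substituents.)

equatorial

C1 and C3 have the same parity, so for the cis isomer the two substituents are e,e in one chair and a,a in the other.
Chair I (acetyl axial, nitro axial): E = 2.33 kcal/mol.
Chair II (acetyl equatorial, nitro equatorial): E = 0.00 kcal/mol.
Chair II is the more stable (lower-energy) conformer, and in that chair the nitro group is equatorial.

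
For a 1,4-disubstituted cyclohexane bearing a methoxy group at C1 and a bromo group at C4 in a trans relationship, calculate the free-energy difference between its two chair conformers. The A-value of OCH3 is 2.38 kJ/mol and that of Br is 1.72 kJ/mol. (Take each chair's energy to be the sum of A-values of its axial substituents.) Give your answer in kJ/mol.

4.10 kJ/mol

C1 and C4 have opposite parity, so for the trans isomer the two substituents are e,e in one chair and a,a in the other.
Chair I (methoxy axial, bromo axial): E = 4.10 kJ/mol.
Chair II (methoxy equatorial, bromo equatorial): E = 0.00 kJ/mol.
ΔE = 4.10 − 0.00 = 4.10 kJ/mol; chair II is more stable.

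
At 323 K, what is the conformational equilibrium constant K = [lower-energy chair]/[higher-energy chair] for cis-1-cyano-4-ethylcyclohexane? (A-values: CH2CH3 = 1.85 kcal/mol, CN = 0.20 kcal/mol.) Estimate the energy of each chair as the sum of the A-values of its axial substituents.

C1 and C4 have opposite parity, so for the cis isomer the two substituents are one axial and one equatorial in each chair.
Chair I (ethyl axial, cyano equatorial): E = 1.85 kcal/mol; chair II (ethyl equatorial, cyano axial): E = 0.20 kcal/mol.
ΔG = 1.65 kcal/mol between the two chairs.
K = exp(ΔG/RT) with R = 1.987×10⁻³ kcal mol⁻¹ K⁻¹ and T = 323 K gives K ≈ 13.1.

K ≈ 13.1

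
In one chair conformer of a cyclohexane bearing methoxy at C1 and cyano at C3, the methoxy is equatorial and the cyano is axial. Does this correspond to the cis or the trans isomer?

C1 and C3 have the same parity, so their axial bonds point in the same direction.
With same-parity carbons, two substituents on the same face are both axial or both equatorial; opposite faces give one of each.
Here the groups are equatorial/axial → opposite face → trans.

trans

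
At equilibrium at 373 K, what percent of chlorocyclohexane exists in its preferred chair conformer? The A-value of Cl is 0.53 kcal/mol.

67.2%

One chair has the chloro group axial (E = 0.53 kcal/mol) and the other has it equatorial (E = 0).
ΔG = 0.53 kcal/mol between the two chairs.
K = exp(ΔG/RT) with R = 1.987×10⁻³ kcal mol⁻¹ K⁻¹ and T = 373 K gives K ≈ 2.04.
Fraction in the lower-energy chair = K/(K+1) = 67.2%.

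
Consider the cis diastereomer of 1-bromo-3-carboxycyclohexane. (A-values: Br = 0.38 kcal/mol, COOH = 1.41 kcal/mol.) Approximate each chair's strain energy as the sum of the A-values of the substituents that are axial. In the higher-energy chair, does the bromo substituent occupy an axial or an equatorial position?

axial

C1 and C3 have the same parity, so for the cis isomer the two substituents are e,e in one chair and a,a in the other.
Chair I (bromo axial, carboxyl axial): E = 1.79 kcal/mol.
Chair II (bromo equatorial, carboxyl equatorial): E = 0.00 kcal/mol.
Chair I is the less stable (higher-energy) conformer, and in that chair the bromo group is axial.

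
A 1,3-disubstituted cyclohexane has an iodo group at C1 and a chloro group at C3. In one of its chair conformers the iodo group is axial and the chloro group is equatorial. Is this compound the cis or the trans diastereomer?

C1 and C3 have the same parity, so their axial bonds point in the same direction.
With same-parity carbons, two substituents on the same face are both axial or both equatorial; opposite faces give one of each.
Here the groups are axial/equatorial → opposite face → trans.

trans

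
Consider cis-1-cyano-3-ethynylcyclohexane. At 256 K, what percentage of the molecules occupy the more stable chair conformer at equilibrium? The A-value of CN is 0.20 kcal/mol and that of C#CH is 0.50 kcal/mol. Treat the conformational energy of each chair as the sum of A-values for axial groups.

C1 and C3 have the same parity, so for the cis isomer the two substituents are e,e in one chair and a,a in the other.
Chair I (cyano axial, ethynyl axial): E = 0.70 kcal/mol; chair II (cyano equatorial, ethynyl equatorial): E = 0.00 kcal/mol.
ΔG = 0.70 kcal/mol between the two chairs.
K = exp(ΔG/RT) with R = 1.987×10⁻³ kcal mol⁻¹ K⁻¹ and T = 256 K gives K ≈ 3.96.
Fraction in the lower-energy chair = K/(K+1) = 79.8%.

79.8%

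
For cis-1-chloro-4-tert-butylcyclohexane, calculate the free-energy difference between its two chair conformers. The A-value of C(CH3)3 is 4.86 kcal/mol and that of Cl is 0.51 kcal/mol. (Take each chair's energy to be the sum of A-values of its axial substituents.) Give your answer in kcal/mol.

4.35 kcal/mol

C1 and C4 have opposite parity, so for the cis isomer the two substituents are one axial and one equatorial in each chair.
Chair I (tert-butyl axial, chloro equatorial): E = 4.86 kcal/mol.
Chair II (tert-butyl equatorial, chloro axial): E = 0.51 kcal/mol.
ΔE = 4.86 − 0.51 = 4.35 kcal/mol; chair II is more stable.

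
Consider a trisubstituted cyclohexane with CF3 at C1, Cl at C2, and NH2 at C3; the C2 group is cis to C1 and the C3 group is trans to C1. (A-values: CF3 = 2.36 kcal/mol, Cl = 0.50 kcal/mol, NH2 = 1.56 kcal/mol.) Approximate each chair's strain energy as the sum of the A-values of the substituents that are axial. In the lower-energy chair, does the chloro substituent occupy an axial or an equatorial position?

Chair I (trifluoromethyl axial, chloro equatorial, amino equatorial): E = 2.36 kcal/mol.
Chair II (trifluoromethyl equatorial, chloro axial, amino axial): E = 2.06 kcal/mol.
Chair II is the more stable (lower-energy) conformer, and in that chair the chloro group is axial.

axial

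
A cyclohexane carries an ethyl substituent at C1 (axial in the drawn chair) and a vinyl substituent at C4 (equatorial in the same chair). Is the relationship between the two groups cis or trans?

C1 and C4 have opposite parity, so their axial bonds point in opposite directions.
With opposite-parity carbons, two substituents on the same face are one axial and one equatorial; opposite faces give both axial or both equatorial.
Here the groups are axial/equatorial → same face → cis.

cis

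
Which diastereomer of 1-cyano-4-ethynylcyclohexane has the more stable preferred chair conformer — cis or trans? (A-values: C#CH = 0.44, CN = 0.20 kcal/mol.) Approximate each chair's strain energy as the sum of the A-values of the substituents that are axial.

At 1,4 positions (parity opposite): cis → (a,e or e,a); trans → (e,e or a,a).
Best chair for cis: E = 0.20 kcal/mol; best chair for trans: E = 0.00 kcal/mol.
The trans isomer is lower by 0.20 kcal/mol.

trans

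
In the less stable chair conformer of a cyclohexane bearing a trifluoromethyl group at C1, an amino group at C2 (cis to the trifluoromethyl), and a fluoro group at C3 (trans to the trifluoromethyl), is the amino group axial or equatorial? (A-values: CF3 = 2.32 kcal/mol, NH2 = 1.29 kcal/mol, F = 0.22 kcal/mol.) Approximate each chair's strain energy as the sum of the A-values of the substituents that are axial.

Chair I (trifluoromethyl axial, amino equatorial, fluoro equatorial): E = 2.32 kcal/mol.
Chair II (trifluoromethyl equatorial, amino axial, fluoro axial): E = 1.51 kcal/mol.
Chair I is the less stable (higher-energy) conformer, and in that chair the amino group is equatorial.

equatorial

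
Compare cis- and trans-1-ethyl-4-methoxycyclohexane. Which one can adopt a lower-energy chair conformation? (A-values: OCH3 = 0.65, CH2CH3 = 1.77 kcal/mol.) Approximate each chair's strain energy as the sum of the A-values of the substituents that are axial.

At 1,4 positions (parity opposite): cis → (a,e or e,a); trans → (e,e or a,a).
Best chair for cis: E = 0.65 kcal/mol; best chair for trans: E = 0.00 kcal/mol.
The trans isomer is lower by 0.65 kcal/mol.

trans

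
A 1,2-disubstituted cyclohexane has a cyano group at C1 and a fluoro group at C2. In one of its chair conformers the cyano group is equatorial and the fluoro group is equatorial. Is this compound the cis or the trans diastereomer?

C1 and C2 have opposite parity, so their axial bonds point in opposite directions.
With opposite-parity carbons, two substituents on the same face are one axial and one equatorial; opposite faces give both axial or both equatorial.
Here the groups are equatorial/equatorial → opposite face → trans.

trans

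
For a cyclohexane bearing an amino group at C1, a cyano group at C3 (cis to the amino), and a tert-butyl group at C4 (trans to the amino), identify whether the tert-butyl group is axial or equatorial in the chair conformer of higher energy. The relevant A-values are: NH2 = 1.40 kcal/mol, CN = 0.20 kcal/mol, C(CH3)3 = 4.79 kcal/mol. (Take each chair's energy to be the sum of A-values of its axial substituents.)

Chair I (amino axial, cyano axial, tert-butyl axial): E = 6.39 kcal/mol.
Chair II (amino equatorial, cyano equatorial, tert-butyl equatorial): E = 0.00 kcal/mol.
Chair I is the less stable (higher-energy) conformer, and in that chair the tert-butyl group is axial.

axial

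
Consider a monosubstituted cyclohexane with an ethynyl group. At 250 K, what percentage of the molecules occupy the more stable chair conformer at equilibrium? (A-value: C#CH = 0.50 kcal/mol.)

73.2%

One chair has the ethynyl group axial (E = 0.50 kcal/mol) and the other has it equatorial (E = 0).
ΔG = 0.50 kcal/mol between the two chairs.
K = exp(ΔG/RT) with R = 1.987×10⁻³ kcal mol⁻¹ K⁻¹ and T = 250 K gives K ≈ 2.74.
Fraction in the lower-energy chair = K/(K+1) = 73.2%.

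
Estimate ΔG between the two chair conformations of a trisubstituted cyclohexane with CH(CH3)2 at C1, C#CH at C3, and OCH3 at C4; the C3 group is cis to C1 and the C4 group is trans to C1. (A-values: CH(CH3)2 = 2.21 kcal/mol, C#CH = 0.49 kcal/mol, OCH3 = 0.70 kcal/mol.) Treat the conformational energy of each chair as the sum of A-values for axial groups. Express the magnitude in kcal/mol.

Chair I (isopropyl axial, ethynyl axial, methoxy axial): E = 3.40 kcal/mol.
Chair II (isopropyl equatorial, ethynyl equatorial, methoxy equatorial): E = 0.00 kcal/mol.
ΔE = 3.40 − 0.00 = 3.40 kcal/mol; chair II is more stable.

3.40 kcal/mol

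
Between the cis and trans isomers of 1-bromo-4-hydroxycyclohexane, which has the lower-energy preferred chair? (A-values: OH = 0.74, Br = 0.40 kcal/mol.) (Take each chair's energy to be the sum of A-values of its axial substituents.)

trans

At 1,4 positions (parity opposite): cis → (a,e or e,a); trans → (e,e or a,a).
Best chair for cis: E = 0.40 kcal/mol; best chair for trans: E = 0.00 kcal/mol.
The trans isomer is lower by 0.40 kcal/mol.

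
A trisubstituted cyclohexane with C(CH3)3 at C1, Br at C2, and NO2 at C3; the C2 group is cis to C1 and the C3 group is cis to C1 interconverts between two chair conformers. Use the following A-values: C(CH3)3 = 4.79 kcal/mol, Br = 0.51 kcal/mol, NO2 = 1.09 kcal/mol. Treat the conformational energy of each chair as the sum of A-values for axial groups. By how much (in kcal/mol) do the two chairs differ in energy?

5.37 kcal/mol

Chair I (tert-butyl axial, bromo equatorial, nitro axial): E = 5.88 kcal/mol.
Chair II (tert-butyl equatorial, bromo axial, nitro equatorial): E = 0.51 kcal/mol.
ΔE = 5.88 − 0.51 = 5.37 kcal/mol; chair II is more stable.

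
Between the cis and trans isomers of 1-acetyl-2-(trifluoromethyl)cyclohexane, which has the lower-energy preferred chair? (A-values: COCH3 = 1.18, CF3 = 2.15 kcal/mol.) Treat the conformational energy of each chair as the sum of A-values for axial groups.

At 1,2 positions (parity opposite): cis → (a,e or e,a); trans → (e,e or a,a).
Best chair for cis: E = 1.18 kcal/mol; best chair for trans: E = 0.00 kcal/mol.
The trans isomer is lower by 1.18 kcal/mol.

trans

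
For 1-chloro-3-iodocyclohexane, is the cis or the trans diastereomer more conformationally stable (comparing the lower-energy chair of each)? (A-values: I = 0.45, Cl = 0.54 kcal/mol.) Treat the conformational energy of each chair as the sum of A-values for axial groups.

cis

At 1,3 positions (parity same): cis → (e,e or a,a); trans → (a,e or e,a).
Best chair for cis: E = 0.00 kcal/mol; best chair for trans: E = 0.45 kcal/mol.
The cis isomer is lower by 0.45 kcal/mol.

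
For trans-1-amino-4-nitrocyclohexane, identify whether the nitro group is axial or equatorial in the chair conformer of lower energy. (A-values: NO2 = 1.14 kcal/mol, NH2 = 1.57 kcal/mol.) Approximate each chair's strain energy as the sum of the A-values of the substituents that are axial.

C1 and C4 have opposite parity, so for the trans isomer the two substituents are e,e in one chair and a,a in the other.
Chair I (nitro axial, amino axial): E = 2.71 kcal/mol.
Chair II (nitro equatorial, amino equatorial): E = 0.00 kcal/mol.
Chair II is the more stable (lower-energy) conformer, and in that chair the nitro group is equatorial.

equatorial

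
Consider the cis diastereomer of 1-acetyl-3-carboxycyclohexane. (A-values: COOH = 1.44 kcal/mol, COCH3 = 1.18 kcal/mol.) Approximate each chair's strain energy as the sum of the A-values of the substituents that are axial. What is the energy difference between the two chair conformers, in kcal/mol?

2.62 kcal/mol

C1 and C3 have the same parity, so for the cis isomer the two substituents are e,e in one chair and a,a in the other.
Chair I (carboxyl axial, acetyl axial): E = 2.62 kcal/mol.
Chair II (carboxyl equatorial, acetyl equatorial): E = 0.00 kcal/mol.
ΔE = 2.62 − 0.00 = 2.62 kcal/mol; chair II is more stable.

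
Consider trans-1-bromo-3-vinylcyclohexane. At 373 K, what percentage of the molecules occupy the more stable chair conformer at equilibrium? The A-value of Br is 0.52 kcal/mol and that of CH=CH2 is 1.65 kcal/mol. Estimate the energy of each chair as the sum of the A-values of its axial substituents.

C1 and C3 have the same parity, so for the trans isomer the two substituents are one axial and one equatorial in each chair.
Chair I (bromo axial, vinyl equatorial): E = 0.52 kcal/mol; chair II (bromo equatorial, vinyl axial): E = 1.65 kcal/mol.
ΔG = 1.13 kcal/mol between the two chairs.
K = exp(ΔG/RT) with R = 1.987×10⁻³ kcal mol⁻¹ K⁻¹ and T = 373 K gives K ≈ 4.59.
Fraction in the lower-energy chair = K/(K+1) = 82.1%.

82.1%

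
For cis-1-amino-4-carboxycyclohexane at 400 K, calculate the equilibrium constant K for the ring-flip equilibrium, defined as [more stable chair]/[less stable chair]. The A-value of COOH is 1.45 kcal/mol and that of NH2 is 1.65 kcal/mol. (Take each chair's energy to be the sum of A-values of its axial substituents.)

C1 and C4 have opposite parity, so for the cis isomer the two substituents are one axial and one equatorial in each chair.
Chair I (carboxyl axial, amino equatorial): E = 1.45 kcal/mol; chair II (carboxyl equatorial, amino axial): E = 1.65 kcal/mol.
ΔG = 0.20 kcal/mol between the two chairs.
K = exp(ΔG/RT) with R = 1.987×10⁻³ kcal mol⁻¹ K⁻¹ and T = 400 K gives K ≈ 1.29.

K ≈ 1.29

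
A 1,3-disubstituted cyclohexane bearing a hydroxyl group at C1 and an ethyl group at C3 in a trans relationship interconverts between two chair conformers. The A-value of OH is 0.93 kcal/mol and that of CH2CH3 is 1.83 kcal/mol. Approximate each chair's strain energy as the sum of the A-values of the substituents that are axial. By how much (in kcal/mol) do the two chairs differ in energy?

C1 and C3 have the same parity, so for the trans isomer the two substituents are one axial and one equatorial in each chair.
Chair I (hydroxyl axial, ethyl equatorial): E = 0.93 kcal/mol.
Chair II (hydroxyl equatorial, ethyl axial): E = 1.83 kcal/mol.
ΔE = 1.83 − 0.93 = 0.90 kcal/mol; chair I is more stable.

0.90 kcal/mol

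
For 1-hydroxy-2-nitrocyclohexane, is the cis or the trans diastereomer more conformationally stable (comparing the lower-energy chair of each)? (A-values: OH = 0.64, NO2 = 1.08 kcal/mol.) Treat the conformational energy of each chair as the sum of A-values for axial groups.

trans

At 1,2 positions (parity opposite): cis → (a,e or e,a); trans → (e,e or a,a).
Best chair for cis: E = 0.64 kcal/mol; best chair for trans: E = 0.00 kcal/mol.
The trans isomer is lower by 0.64 kcal/mol.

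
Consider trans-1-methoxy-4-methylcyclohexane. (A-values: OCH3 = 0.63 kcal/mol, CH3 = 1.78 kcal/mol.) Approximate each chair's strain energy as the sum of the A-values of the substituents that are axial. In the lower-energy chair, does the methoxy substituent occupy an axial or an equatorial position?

C1 and C4 have opposite parity, so for the trans isomer the two substituents are e,e in one chair and a,a in the other.
Chair I (methoxy axial, methyl axial): E = 2.41 kcal/mol.
Chair II (methoxy equatorial, methyl equatorial): E = 0.00 kcal/mol.
Chair II is the more stable (lower-energy) conformer, and in that chair the methoxy group is equatorial.

equatorial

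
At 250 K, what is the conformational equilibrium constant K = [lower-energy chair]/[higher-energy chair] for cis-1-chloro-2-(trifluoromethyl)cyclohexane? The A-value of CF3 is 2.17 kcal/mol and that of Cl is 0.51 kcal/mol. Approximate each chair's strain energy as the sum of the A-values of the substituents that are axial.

C1 and C2 have opposite parity, so for the cis isomer the two substituents are one axial and one equatorial in each chair.
Chair I (trifluoromethyl axial, chloro equatorial): E = 2.17 kcal/mol; chair II (trifluoromethyl equatorial, chloro axial): E = 0.51 kcal/mol.
ΔG = 1.66 kcal/mol between the two chairs.
K = exp(ΔG/RT) with R = 1.987×10⁻³ kcal mol⁻¹ K⁻¹ and T = 250 K gives K ≈ 28.3.

K ≈ 28.3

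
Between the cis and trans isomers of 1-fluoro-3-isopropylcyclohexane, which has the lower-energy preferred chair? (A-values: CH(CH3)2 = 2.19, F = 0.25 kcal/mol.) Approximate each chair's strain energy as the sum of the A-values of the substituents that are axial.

At 1,3 positions (parity same): cis → (e,e or a,a); trans → (a,e or e,a).
Best chair for cis: E = 0.00 kcal/mol; best chair for trans: E = 0.25 kcal/mol.
The cis isomer is lower by 0.25 kcal/mol.

cis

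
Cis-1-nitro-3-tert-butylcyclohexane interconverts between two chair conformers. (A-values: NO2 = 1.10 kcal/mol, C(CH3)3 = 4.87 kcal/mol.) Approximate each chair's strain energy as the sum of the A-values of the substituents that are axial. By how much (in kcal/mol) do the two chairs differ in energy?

5.97 kcal/mol

C1 and C3 have the same parity, so for the cis isomer the two substituents are e,e in one chair and a,a in the other.
Chair I (nitro axial, tert-butyl axial): E = 5.97 kcal/mol.
Chair II (nitro equatorial, tert-butyl equatorial): E = 0.00 kcal/mol.
ΔE = 5.97 − 0.00 = 5.97 kcal/mol; chair II is more stable.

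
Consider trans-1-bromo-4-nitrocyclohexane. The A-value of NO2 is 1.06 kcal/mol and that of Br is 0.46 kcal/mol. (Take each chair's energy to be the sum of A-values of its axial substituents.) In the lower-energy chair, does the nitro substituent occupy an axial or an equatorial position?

C1 and C4 have opposite parity, so for the trans isomer the two substituents are e,e in one chair and a,a in the other.
Chair I (nitro axial, bromo axial): E = 1.52 kcal/mol.
Chair II (nitro equatorial, bromo equatorial): E = 0.00 kcal/mol.
Chair II is the more stable (lower-energy) conformer, and in that chair the nitro group is equatorial.

equatorial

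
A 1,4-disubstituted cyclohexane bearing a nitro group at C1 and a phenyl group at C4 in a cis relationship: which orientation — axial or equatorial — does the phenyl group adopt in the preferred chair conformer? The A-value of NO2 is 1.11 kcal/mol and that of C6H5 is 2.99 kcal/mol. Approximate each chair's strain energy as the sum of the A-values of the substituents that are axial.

C1 and C4 have opposite parity, so for the cis isomer the two substituents are one axial and one equatorial in each chair.
Chair I (nitro axial, phenyl equatorial): E = 1.11 kcal/mol.
Chair II (nitro equatorial, phenyl axial): E = 2.99 kcal/mol.
Chair I is the more stable (lower-energy) conformer, and in that chair the phenyl group is equatorial.

equatorial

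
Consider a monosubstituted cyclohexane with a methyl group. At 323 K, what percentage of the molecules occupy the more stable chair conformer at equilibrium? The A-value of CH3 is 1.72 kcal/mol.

93.6%

One chair has the methyl group axial (E = 1.72 kcal/mol) and the other has it equatorial (E = 0).
ΔG = 1.72 kcal/mol between the two chairs.
K = exp(ΔG/RT) with R = 1.987×10⁻³ kcal mol⁻¹ K⁻¹ and T = 323 K gives K ≈ 14.6.
Fraction in the lower-energy chair = K/(K+1) = 93.6%.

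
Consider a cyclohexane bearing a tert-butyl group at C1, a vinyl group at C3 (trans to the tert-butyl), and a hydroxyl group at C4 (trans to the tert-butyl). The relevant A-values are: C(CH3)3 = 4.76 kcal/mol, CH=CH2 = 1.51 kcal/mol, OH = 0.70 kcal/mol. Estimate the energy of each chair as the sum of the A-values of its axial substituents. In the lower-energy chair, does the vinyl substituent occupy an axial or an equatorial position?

axial

Chair I (tert-butyl axial, vinyl equatorial, hydroxyl axial): E = 5.46 kcal/mol.
Chair II (tert-butyl equatorial, vinyl axial, hydroxyl equatorial): E = 1.51 kcal/mol.
Chair II is the more stable (lower-energy) conformer, and in that chair the vinyl group is axial.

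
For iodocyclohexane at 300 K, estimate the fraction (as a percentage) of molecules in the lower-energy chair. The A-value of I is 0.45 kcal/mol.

68.0%

One chair has the iodo group axial (E = 0.45 kcal/mol) and the other has it equatorial (E = 0).
ΔG = 0.45 kcal/mol between the two chairs.
K = exp(ΔG/RT) with R = 1.987×10⁻³ kcal mol⁻¹ K⁻¹ and T = 300 K gives K ≈ 2.13.
Fraction in the lower-energy chair = K/(K+1) = 68.0%.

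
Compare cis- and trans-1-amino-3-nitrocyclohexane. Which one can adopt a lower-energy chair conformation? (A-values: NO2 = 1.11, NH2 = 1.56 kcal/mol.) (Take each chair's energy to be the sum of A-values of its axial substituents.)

cis

At 1,3 positions (parity same): cis → (e,e or a,a); trans → (a,e or e,a).
Best chair for cis: E = 0.00 kcal/mol; best chair for trans: E = 1.11 kcal/mol.
The cis isomer is lower by 1.11 kcal/mol.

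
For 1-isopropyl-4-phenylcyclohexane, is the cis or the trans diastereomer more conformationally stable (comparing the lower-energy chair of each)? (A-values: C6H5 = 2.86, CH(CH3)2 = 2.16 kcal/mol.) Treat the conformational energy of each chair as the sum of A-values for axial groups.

trans

At 1,4 positions (parity opposite): cis → (a,e or e,a); trans → (e,e or a,a).
Best chair for cis: E = 2.16 kcal/mol; best chair for trans: E = 0.00 kcal/mol.
The trans isomer is lower by 2.16 kcal/mol.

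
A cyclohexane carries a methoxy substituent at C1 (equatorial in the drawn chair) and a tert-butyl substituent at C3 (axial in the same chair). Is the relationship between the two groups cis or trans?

trans

C1 and C3 have the same parity, so their axial bonds point in the same direction.
With same-parity carbons, two substituents on the same face are both axial or both equatorial; opposite faces give one of each.
Here the groups are equatorial/axial → opposite face → trans.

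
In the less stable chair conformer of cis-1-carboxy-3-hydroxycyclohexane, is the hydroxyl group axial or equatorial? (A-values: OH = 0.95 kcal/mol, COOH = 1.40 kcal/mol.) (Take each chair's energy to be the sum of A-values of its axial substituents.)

axial

C1 and C3 have the same parity, so for the cis isomer the two substituents are e,e in one chair and a,a in the other.
Chair I (hydroxyl axial, carboxyl axial): E = 2.35 kcal/mol.
Chair II (hydroxyl equatorial, carboxyl equatorial): E = 0.00 kcal/mol.
Chair I is the less stable (higher-energy) conformer, and in that chair the hydroxyl group is axial.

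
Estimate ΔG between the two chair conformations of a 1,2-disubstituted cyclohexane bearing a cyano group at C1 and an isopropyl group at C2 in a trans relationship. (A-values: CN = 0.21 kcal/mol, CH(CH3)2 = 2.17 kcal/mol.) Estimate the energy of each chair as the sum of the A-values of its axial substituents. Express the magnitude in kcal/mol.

C1 and C2 have opposite parity, so for the trans isomer the two substituents are e,e in one chair and a,a in the other.
Chair I (cyano axial, isopropyl axial): E = 2.38 kcal/mol.
Chair II (cyano equatorial, isopropyl equatorial): E = 0.00 kcal/mol.
ΔE = 2.38 − 0.00 = 2.38 kcal/mol; chair II is more stable.

2.38 kcal/mol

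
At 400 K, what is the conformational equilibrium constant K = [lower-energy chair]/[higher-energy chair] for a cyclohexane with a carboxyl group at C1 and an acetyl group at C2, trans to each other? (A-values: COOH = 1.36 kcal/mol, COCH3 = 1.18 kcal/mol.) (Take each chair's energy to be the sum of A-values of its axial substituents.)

C1 and C2 have opposite parity, so for the trans isomer the two substituents are e,e in one chair and a,a in the other.
Chair I (carboxyl axial, acetyl axial): E = 2.54 kcal/mol; chair II (carboxyl equatorial, acetyl equatorial): E = 0.00 kcal/mol.
ΔG = 2.54 kcal/mol between the two chairs.
K = exp(ΔG/RT) with R = 1.987×10⁻³ kcal mol⁻¹ K⁻¹ and T = 400 K gives K ≈ 24.4.

K ≈ 24.4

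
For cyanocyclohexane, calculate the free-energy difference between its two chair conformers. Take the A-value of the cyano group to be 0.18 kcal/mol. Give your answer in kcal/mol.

A monosubstituted cyclohexane has one chair with the cyano group axial (E = A = 0.18 kcal/mol) and one with it equatorial (E = 0).
ΔE = 0.18 − 0 = 0.18 kcal/mol.

0.18 kcal/mol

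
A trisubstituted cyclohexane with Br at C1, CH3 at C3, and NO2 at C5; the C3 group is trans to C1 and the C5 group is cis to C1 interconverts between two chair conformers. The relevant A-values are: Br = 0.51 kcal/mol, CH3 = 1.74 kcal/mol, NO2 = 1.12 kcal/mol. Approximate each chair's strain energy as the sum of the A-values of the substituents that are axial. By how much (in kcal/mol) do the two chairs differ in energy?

Chair I (bromo axial, methyl equatorial, nitro axial): E = 1.63 kcal/mol.
Chair II (bromo equatorial, methyl axial, nitro equatorial): E = 1.74 kcal/mol.
ΔE = 1.74 − 1.63 = 0.11 kcal/mol; chair I is more stable.

0.11 kcal/mol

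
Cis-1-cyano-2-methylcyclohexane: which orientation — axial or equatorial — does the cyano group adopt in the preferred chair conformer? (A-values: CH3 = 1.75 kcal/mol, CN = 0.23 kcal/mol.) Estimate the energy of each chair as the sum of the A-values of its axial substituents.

axial

C1 and C2 have opposite parity, so for the cis isomer the two substituents are one axial and one equatorial in each chair.
Chair I (methyl axial, cyano equatorial): E = 1.75 kcal/mol.
Chair II (methyl equatorial, cyano axial): E = 0.23 kcal/mol.
Chair II is the more stable (lower-energy) conformer, and in that chair the cyano group is axial.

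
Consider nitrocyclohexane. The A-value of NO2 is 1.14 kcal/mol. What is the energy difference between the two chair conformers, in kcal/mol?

1.14 kcal/mol

A monosubstituted cyclohexane has one chair with the nitro group axial (E = A = 1.14 kcal/mol) and one with it equatorial (E = 0).
ΔE = 1.14 − 0 = 1.14 kcal/mol.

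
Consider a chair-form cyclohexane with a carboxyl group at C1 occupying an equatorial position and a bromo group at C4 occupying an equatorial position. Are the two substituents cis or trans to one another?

C1 and C4 have opposite parity, so their axial bonds point in opposite directions.
With opposite-parity carbons, two substituents on the same face are one axial and one equatorial; opposite faces give both axial or both equatorial.
Here the groups are equatorial/equatorial → opposite face → trans.

trans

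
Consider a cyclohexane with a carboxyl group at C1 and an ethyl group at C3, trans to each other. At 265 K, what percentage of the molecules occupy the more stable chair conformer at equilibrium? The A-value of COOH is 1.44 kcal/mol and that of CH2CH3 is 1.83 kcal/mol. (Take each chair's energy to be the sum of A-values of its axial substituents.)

67.7%

C1 and C3 have the same parity, so for the trans isomer the two substituents are one axial and one equatorial in each chair.
Chair I (carboxyl axial, ethyl equatorial): E = 1.44 kcal/mol; chair II (carboxyl equatorial, ethyl axial): E = 1.83 kcal/mol.
ΔG = 0.39 kcal/mol between the two chairs.
K = exp(ΔG/RT) with R = 1.987×10⁻³ kcal mol⁻¹ K⁻¹ and T = 265 K gives K ≈ 2.1.
Fraction in the lower-energy chair = K/(K+1) = 67.7%.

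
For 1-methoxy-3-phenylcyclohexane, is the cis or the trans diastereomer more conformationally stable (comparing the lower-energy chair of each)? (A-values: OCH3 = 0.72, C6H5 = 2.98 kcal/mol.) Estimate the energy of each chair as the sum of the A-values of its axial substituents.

At 1,3 positions (parity same): cis → (e,e or a,a); trans → (a,e or e,a).
Best chair for cis: E = 0.00 kcal/mol; best chair for trans: E = 0.72 kcal/mol.
The cis isomer is lower by 0.72 kcal/mol.

cis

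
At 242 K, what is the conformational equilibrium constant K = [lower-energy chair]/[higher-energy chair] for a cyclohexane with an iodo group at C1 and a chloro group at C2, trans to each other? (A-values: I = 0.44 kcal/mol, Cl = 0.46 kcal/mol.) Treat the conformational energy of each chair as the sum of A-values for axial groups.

C1 and C2 have opposite parity, so for the trans isomer the two substituents are e,e in one chair and a,a in the other.
Chair I (iodo axial, chloro axial): E = 0.90 kcal/mol; chair II (iodo equatorial, chloro equatorial): E = 0.00 kcal/mol.
ΔG = 0.90 kcal/mol between the two chairs.
K = exp(ΔG/RT) with R = 1.987×10⁻³ kcal mol⁻¹ K⁻¹ and T = 242 K gives K ≈ 6.5.

K ≈ 6.50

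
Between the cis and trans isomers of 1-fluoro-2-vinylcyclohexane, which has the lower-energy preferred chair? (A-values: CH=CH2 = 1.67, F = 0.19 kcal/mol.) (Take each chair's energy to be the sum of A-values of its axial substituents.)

At 1,2 positions (parity opposite): cis → (a,e or e,a); trans → (e,e or a,a).
Best chair for cis: E = 0.19 kcal/mol; best chair for trans: E = 0.00 kcal/mol.
The trans isomer is lower by 0.19 kcal/mol.

trans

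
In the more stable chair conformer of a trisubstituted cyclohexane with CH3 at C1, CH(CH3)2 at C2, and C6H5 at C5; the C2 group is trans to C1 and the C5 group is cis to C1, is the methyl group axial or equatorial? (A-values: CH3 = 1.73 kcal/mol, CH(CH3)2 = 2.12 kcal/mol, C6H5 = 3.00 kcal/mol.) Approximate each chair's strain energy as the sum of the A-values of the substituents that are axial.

equatorial

Chair I (methyl axial, isopropyl axial, phenyl axial): E = 6.85 kcal/mol.
Chair II (methyl equatorial, isopropyl equatorial, phenyl equatorial): E = 0.00 kcal/mol.
Chair II is the more stable (lower-energy) conformer, and in that chair the methyl group is equatorial.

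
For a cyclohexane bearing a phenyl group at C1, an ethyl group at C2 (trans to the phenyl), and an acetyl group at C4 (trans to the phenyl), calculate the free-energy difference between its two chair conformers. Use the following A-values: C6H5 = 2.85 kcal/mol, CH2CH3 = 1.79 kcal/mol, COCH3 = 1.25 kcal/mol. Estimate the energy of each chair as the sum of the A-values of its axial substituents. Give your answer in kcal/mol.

5.89 kcal/mol

Chair I (phenyl axial, ethyl axial, acetyl axial): E = 5.89 kcal/mol.
Chair II (phenyl equatorial, ethyl equatorial, acetyl equatorial): E = 0.00 kcal/mol.
ΔE = 5.89 − 0.00 = 5.89 kcal/mol; chair II is more stable.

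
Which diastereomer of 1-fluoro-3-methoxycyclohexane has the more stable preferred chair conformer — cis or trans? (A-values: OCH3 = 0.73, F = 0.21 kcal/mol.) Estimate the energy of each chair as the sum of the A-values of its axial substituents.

At 1,3 positions (parity same): cis → (e,e or a,a); trans → (a,e or e,a).
Best chair for cis: E = 0.00 kcal/mol; best chair for trans: E = 0.21 kcal/mol.
The cis isomer is lower by 0.21 kcal/mol.

cis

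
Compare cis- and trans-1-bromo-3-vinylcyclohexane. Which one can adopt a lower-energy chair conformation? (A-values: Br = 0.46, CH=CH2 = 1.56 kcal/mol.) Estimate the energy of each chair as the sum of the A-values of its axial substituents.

At 1,3 positions (parity same): cis → (e,e or a,a); trans → (a,e or e,a).
Best chair for cis: E = 0.00 kcal/mol; best chair for trans: E = 0.46 kcal/mol.
The cis isomer is lower by 0.46 kcal/mol.

cis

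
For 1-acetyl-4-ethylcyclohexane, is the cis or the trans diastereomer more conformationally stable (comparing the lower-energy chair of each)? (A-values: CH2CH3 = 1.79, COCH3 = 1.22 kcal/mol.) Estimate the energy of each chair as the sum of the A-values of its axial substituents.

At 1,4 positions (parity opposite): cis → (a,e or e,a); trans → (e,e or a,a).
Best chair for cis: E = 1.22 kcal/mol; best chair for trans: E = 0.00 kcal/mol.
The trans isomer is lower by 1.22 kcal/mol.

trans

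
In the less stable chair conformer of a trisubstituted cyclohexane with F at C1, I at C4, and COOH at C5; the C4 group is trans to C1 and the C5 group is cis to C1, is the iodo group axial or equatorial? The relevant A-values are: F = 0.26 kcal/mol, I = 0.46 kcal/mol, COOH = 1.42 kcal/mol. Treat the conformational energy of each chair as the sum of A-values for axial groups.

Chair I (fluoro axial, iodo axial, carboxyl axial): E = 2.14 kcal/mol.
Chair II (fluoro equatorial, iodo equatorial, carboxyl equatorial): E = 0.00 kcal/mol.
Chair I is the less stable (higher-energy) conformer, and in that chair the iodo group is axial.

axial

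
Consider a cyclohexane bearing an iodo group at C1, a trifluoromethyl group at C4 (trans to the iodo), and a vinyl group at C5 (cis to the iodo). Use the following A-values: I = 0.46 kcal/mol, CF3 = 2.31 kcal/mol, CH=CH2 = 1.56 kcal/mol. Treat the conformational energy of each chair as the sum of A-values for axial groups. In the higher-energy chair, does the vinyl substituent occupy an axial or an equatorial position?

Chair I (iodo axial, trifluoromethyl axial, vinyl axial): E = 4.33 kcal/mol.
Chair II (iodo equatorial, trifluoromethyl equatorial, vinyl equatorial): E = 0.00 kcal/mol.
Chair I is the less stable (higher-energy) conformer, and in that chair the vinyl group is axial.

axial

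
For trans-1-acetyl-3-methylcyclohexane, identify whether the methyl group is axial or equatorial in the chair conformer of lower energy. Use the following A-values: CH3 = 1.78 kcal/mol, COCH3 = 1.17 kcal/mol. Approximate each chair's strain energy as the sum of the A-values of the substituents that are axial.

C1 and C3 have the same parity, so for the trans isomer the two substituents are one axial and one equatorial in each chair.
Chair I (methyl axial, acetyl equatorial): E = 1.78 kcal/mol.
Chair II (methyl equatorial, acetyl axial): E = 1.17 kcal/mol.
Chair II is the more stable (lower-energy) conformer, and in that chair the methyl group is equatorial.

equatorial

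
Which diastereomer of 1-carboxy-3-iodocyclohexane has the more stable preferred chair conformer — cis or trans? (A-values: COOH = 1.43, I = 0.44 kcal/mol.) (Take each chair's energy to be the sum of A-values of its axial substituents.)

At 1,3 positions (parity same): cis → (e,e or a,a); trans → (a,e or e,a).
Best chair for cis: E = 0.00 kcal/mol; best chair for trans: E = 0.44 kcal/mol.
The cis isomer is lower by 0.44 kcal/mol.

cis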